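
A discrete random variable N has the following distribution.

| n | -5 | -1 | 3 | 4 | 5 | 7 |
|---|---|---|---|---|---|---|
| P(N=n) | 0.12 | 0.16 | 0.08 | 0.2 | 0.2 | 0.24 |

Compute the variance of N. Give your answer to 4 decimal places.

E[N] = (-5)(0.12) + (-1)(0.16) + (3)(0.08) + (4)(0.2) + (5)(0.2) + (7)(0.24) = 2.96
E[N²] = (-5)²(0.12) + (-1)²(0.16) + (3)²(0.08) + (4)²(0.2) + (5)²(0.2) + (7)²(0.24) = 23.84
var(N) = E[N²] − (E[N])² = 23.84 − (2.96)² = 15.0784

15.0784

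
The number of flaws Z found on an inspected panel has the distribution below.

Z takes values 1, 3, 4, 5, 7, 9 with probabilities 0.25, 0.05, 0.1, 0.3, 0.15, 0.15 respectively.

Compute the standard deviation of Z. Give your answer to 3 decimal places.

2.685

E[Z] = (1)(0.25) + (3)(0.05) + (4)(0.1) + (5)(0.3) + (7)(0.15) + (9)(0.15) = 4.7
E[Z²] = (1)²(0.25) + (3)²(0.05) + (4)²(0.1) + (5)²(0.3) + (7)²(0.15) + (9)²(0.15) = 29.3
var(Z) = E[Z²] − (E[Z])² = 29.3 − (4.7)² = 7.21
sd(Z) = √7.21 ≈ 2.685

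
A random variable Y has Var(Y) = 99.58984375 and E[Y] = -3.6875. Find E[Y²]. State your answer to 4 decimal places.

113.1875

E[Y²] = Var(Y) + (E[Y])² = 99.58984375 + (-3.6875)² = 113.1875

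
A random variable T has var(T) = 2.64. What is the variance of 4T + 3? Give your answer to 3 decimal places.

var(4T + 3) = (4)²·var(T) = 16·2.64 = 42.24

42.240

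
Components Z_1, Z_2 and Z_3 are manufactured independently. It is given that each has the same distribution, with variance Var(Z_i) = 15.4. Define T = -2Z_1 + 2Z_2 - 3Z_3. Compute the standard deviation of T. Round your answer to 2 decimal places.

16.18

By independence, Var(T) = (-2)²Var(Z_1) + (2)²Var(Z_2) + (-3)²Var(Z_3)
= (-2)²·15.4 + (2)²·15.4 + (-3)²·15.4 = 261.8
sd(T) = √261.8 ≈ 16.18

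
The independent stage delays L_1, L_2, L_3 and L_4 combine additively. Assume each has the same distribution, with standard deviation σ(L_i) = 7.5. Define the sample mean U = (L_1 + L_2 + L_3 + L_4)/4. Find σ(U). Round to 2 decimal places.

3.75

Var(L_i) = (7.5)² = 56.25
By independence, Var(U) = (0.25)²Var(L_1) + (0.25)²Var(L_2) + (0.25)²Var(L_3) + (0.25)²Var(L_4)
= (0.25)²·56.25 + (0.25)²·56.25 + (0.25)²·56.25 + (0.25)²·56.25 = 14.0625
σ(U) = √14.0625 ≈ 3.75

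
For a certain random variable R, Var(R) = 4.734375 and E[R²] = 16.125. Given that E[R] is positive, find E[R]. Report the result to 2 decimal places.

3.38

(E[R])² = E[R²] − Var(R) = 16.125 − 4.734375 = 11.390625
E[R] = √11.390625 = 3.375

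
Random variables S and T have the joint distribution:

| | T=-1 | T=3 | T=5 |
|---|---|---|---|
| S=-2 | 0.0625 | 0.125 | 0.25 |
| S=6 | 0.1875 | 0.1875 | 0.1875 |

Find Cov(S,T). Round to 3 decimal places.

E[S] = 2.5,  E[T] = 2.875
E[ST] = 4.75
Cov(S,T) = E[ST] − E[S]E[T] = 4.75 − (2.5)(2.875) = -2.4375

-2.438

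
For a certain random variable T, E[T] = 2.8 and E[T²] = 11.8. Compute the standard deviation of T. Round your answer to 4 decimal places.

var(T) = 11.8 − (2.8)² = 3.96
SD(T) = √3.96 ≈ 1.9900

1.9900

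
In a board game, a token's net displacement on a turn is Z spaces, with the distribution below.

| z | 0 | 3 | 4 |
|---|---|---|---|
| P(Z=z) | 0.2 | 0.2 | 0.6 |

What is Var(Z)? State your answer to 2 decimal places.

E[Z] = (0)(0.2) + (3)(0.2) + (4)(0.6) = 3
E[Z²] = (0)²(0.2) + (3)²(0.2) + (4)²(0.6) = 11.4
Var(Z) = E[Z²] − (E[Z])² = 11.4 − (3)² = 2.4

2.40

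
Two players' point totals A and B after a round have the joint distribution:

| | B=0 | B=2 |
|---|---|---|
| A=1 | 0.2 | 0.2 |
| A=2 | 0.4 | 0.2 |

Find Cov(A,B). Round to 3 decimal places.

-0.080

E[A] = 1.6,  E[B] = 0.8
E[AB] = 1.2
Cov(A,B) = E[AB] − E[A]E[B] = 1.2 − (1.6)(0.8) = -0.08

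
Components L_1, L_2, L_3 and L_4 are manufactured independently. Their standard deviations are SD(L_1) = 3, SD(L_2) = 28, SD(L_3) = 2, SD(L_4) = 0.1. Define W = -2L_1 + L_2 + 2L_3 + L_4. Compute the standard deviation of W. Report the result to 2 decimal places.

28.91

var(L_1) = 9, var(L_2) = 784, var(L_3) = 4, var(L_4) = 0.01
By independence, var(W) = (-2)²var(L_1) + (1)²var(L_2) + (2)²var(L_3) + (1)²var(L_4)
= (-2)²·9 + (1)²·784 + (2)²·4 + (1)²·0.01 = 836.01
SD(W) = √836.01 ≈ 28.91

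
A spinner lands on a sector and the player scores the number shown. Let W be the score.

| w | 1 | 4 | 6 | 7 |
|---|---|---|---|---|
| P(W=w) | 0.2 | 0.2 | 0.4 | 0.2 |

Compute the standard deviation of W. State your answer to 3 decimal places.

E[W] = (1)(0.2) + (4)(0.2) + (6)(0.4) + (7)(0.2) = 4.8
E[W²] = (1)²(0.2) + (4)²(0.2) + (6)²(0.4) + (7)²(0.2) = 27.6
var(W) = E[W²] − (E[W])² = 27.6 − (4.8)² = 4.56
sd(W) = √4.56 ≈ 2.135

2.135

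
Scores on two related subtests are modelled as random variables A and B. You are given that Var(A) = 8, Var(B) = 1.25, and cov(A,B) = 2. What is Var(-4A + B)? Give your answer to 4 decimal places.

113.2500

Var(-4A + B) = (-4)²·Var(A) + (1)²·Var(B) + 2·(-4)·(1)·cov(A,B)
= 16·8 + 1·1.25 + -8·2 = 113.25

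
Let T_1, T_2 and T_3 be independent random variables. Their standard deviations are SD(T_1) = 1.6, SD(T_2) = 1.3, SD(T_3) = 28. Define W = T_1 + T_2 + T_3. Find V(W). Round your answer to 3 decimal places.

788.250

V(T_1) = 2.56, V(T_2) = 1.69, V(T_3) = 784
By independence, V(W) = (1)²V(T_1) + (1)²V(T_2) + (1)²V(T_3)
= (1)²·2.56 + (1)²·1.69 + (1)²·784 = 788.25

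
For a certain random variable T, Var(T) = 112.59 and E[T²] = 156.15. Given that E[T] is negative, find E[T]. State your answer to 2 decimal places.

(E[T])² = E[T²] − Var(T) = 156.15 − 112.59 = 43.56
E[T] = −√43.56 = -6.6

-6.60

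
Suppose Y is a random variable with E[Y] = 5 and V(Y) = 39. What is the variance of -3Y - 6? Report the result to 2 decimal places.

V(-3Y - 6) = (-3)²·V(Y) = 9·39 = 351

351.00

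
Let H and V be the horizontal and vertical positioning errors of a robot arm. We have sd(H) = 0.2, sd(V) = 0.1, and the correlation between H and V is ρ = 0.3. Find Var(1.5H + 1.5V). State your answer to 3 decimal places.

0.140

Var(H) = (0.2)² = 0.04;  Var(V) = (0.1)² = 0.01
Cov(H,V) = ρ·sd(H)·sd(V) = 0.3·0.2·0.1 = 0.006
Var(1.5H + 1.5V) = (1.5)²·Var(H) + (1.5)²·Var(V) + 2·(1.5)·(1.5)·Cov(H,V)
= 2.25·0.04 + 2.25·0.01 + 4.5·0.006 = 0.1395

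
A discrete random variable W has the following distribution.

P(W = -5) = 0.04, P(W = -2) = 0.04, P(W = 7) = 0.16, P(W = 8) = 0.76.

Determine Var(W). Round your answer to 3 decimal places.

9.754

E[W] = (-5)(0.04) + (-2)(0.04) + (7)(0.16) + (8)(0.76) = 6.92
E[W²] = (-5)²(0.04) + (-2)²(0.04) + (7)²(0.16) + (8)²(0.76) = 57.64
Var(W) = E[W²] − (E[W])² = 57.64 − (6.92)² = 9.7536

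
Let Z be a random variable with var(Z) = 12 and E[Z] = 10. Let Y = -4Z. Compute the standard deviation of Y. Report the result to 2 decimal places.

13.86

var(-4Z) = (-4)²·12 = 192
SD(Y) = √192 ≈ 13.86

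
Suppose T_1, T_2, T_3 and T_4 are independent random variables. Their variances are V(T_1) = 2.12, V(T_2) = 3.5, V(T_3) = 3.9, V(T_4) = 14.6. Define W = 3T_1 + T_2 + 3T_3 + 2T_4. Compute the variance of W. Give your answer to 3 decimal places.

116.080

By independence, V(W) = (3)²V(T_1) + (1)²V(T_2) + (3)²V(T_3) + (2)²V(T_4)
= (3)²·2.12 + (1)²·3.5 + (3)²·3.9 + (2)²·14.6 = 116.08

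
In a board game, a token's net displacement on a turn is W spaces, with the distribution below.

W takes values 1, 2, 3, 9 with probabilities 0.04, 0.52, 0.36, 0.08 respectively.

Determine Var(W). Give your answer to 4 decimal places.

3.5456

E[W] = (1)(0.04) + (2)(0.52) + (3)(0.36) + (9)(0.08) = 2.88
E[W²] = (1)²(0.04) + (2)²(0.52) + (3)²(0.36) + (9)²(0.08) = 11.84
Var(W) = E[W²] − (E[W])² = 11.84 − (2.88)² = 3.5456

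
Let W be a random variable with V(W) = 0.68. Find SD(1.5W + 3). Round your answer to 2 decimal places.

1.24

V(1.5W + 3) = (1.5)²·0.68 = 1.53
SD(1.5W + 3) = √1.53 ≈ 1.24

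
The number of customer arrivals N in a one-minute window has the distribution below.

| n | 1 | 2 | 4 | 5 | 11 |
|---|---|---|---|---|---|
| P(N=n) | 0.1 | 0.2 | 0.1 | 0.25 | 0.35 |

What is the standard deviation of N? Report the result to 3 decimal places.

3.886

E[N] = (1)(0.1) + (2)(0.2) + (4)(0.1) + (5)(0.25) + (11)(0.35) = 6
E[N²] = (1)²(0.1) + (2)²(0.2) + (4)²(0.1) + (5)²(0.25) + (11)²(0.35) = 51.1
Var(N) = E[N²] − (E[N])² = 51.1 − (6)² = 15.1
σ(N) = √15.1 ≈ 3.886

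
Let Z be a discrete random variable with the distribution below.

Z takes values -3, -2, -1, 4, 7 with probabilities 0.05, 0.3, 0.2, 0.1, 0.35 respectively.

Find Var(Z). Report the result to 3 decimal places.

E[Z] = (-3)(0.05) + (-2)(0.3) + (-1)(0.2) + (4)(0.1) + (7)(0.35) = 1.9
E[Z²] = (-3)²(0.05) + (-2)²(0.3) + (-1)²(0.2) + (4)²(0.1) + (7)²(0.35) = 20.6
Var(Z) = E[Z²] − (E[Z])² = 20.6 − (1.9)² = 16.99

16.990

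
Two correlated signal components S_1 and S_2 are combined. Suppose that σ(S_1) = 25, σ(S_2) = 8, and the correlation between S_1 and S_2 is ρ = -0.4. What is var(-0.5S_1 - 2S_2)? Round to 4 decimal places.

252.2500

var(S_1) = (25)² = 625;  var(S_2) = (8)² = 64
cov(S_1,S_2) = ρ·σ(S_1)·σ(S_2) = -0.4·25·8 = -80
var(-0.5S_1 - 2S_2) = (-0.5)²·var(S_1) + (-2)²·var(S_2) + 2·(-0.5)·(-2)·cov(S_1,S_2)
= 0.25·625 + 4·64 + 2·-80 = 252.25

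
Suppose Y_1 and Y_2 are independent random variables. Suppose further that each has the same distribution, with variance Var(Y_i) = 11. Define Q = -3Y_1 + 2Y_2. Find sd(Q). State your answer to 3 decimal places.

11.958

By independence, Var(Q) = (-3)²Var(Y_1) + (2)²Var(Y_2)
= (-3)²·11 + (2)²·11 = 143
sd(Q) = √143 ≈ 11.958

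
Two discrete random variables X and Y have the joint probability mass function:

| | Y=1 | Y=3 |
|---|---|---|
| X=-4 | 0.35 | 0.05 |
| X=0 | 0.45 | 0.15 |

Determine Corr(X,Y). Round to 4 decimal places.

0.1531

E[X] = -1.6,  E[Y] = 1.4
E[XY] = -2
Cov(X,Y) = E[XY] − E[X]E[Y] = -2 − (-1.6)(1.4) = 0.24
var(X) = 3.84,  var(Y) = 0.64
ρ = 0.24 / √(3.84·0.64) ≈ 0.1531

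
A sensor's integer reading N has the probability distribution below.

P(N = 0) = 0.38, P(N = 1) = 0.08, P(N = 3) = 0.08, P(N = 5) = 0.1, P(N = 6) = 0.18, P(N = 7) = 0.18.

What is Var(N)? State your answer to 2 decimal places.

8.61

E[N] = (0)(0.38) + (1)(0.08) + (3)(0.08) + (5)(0.1) + (6)(0.18) + (7)(0.18) = 3.16
E[N²] = (0)²(0.38) + (1)²(0.08) + (3)²(0.08) + (5)²(0.1) + (6)²(0.18) + (7)²(0.18) = 18.6
Var(N) = E[N²] − (E[N])² = 18.6 − (3.16)² = 8.6144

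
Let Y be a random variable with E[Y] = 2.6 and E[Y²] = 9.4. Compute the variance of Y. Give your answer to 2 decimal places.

2.64

V(Y) = 9.4 − (2.6)² = 2.64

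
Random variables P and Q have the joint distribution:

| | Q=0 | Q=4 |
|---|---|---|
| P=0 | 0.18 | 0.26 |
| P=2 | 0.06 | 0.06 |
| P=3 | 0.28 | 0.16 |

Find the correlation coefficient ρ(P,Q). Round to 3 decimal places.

-0.210

E[P] = 1.56,  E[Q] = 1.92
E[PQ] = 2.4
cov(P,Q) = E[PQ] − E[P]E[Q] = 2.4 − (1.56)(1.92) = -0.5952
var(P) = 2.0064,  var(Q) = 3.9936
ρ = -0.5952 / √(2.0064·3.9936) ≈ -0.210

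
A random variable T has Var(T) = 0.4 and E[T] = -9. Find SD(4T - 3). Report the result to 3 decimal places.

Var(4T - 3) = (4)²·0.4 = 6.4
SD(4T - 3) = √6.4 ≈ 2.530

2.530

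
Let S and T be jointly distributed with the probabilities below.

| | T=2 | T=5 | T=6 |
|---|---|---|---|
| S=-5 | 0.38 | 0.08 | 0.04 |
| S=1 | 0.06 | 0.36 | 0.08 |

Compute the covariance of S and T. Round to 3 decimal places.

E[S] = -2,  E[T] = 3.8
E[ST] = -4.6
Cov(S,T) = E[ST] − E[S]E[T] = -4.6 − (-2)(3.8) = 3

3.000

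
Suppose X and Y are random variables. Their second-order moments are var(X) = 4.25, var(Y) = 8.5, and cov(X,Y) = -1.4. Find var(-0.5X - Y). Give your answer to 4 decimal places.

8.1625

var(-0.5X - Y) = (-0.5)²·var(X) + (-1)²·var(Y) + 2·(-0.5)·(-1)·cov(X,Y)
= 0.25·4.25 + 1·8.5 + 1·-1.4 = 8.1625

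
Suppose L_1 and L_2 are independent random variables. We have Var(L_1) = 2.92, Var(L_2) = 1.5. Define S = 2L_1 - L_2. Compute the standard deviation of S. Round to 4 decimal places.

3.6304

By independence, Var(S) = (2)²Var(L_1) + (-1)²Var(L_2)
= (2)²·2.92 + (-1)²·1.5 = 13.18
SD(S) = √13.18 ≈ 3.6304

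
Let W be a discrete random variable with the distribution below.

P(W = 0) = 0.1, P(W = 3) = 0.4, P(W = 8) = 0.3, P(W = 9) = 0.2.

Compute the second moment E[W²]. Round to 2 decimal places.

E[W²] = (0)²(0.1) + (3)²(0.4) + (8)²(0.3) + (9)²(0.2) = 39

39.00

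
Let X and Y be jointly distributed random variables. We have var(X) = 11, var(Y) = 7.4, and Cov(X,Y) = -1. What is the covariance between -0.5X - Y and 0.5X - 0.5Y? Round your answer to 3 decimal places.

Cov(-0.5X - Y, 0.5X - 0.5Y) = (-0.5)(0.5)var(X) + (-1)(-0.5)var(Y) + [(-0.5)(-0.5) + (-1)(0.5)]Cov(X,Y)
= -0.25·11 + 0.5·7.4 + -0.25·-1 = 1.2

1.200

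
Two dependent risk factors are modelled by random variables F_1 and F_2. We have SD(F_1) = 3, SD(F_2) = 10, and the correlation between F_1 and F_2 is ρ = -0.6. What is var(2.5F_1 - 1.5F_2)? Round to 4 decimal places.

416.2500

var(F_1) = (3)² = 9;  var(F_2) = (10)² = 100
Cov(F_1,F_2) = ρ·SD(F_1)·SD(F_2) = -0.6·3·10 = -18
var(2.5F_1 - 1.5F_2) = (2.5)²·var(F_1) + (-1.5)²·var(F_2) + 2·(2.5)·(-1.5)·Cov(F_1,F_2)
= 6.25·9 + 2.25·100 + -7.5·-18 = 416.25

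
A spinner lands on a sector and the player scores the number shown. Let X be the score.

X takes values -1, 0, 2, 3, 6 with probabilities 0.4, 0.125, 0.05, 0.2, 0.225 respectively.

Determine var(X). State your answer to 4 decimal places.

7.7775

E[X] = (-1)(0.4) + (0)(0.125) + (2)(0.05) + (3)(0.2) + (6)(0.225) = 1.65
E[X²] = (-1)²(0.4) + (0)²(0.125) + (2)²(0.05) + (3)²(0.2) + (6)²(0.225) = 10.5
var(X) = E[X²] − (E[X])² = 10.5 − (1.65)² = 7.7775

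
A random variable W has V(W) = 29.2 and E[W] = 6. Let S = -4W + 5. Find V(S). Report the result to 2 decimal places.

V(-4W + 5) = (-4)²·V(W) = 16·29.2 = 467.2

467.20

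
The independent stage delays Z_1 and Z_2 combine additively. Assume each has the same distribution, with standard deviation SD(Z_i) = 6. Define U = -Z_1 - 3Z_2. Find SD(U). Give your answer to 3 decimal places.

18.974

var(Z_i) = (6)² = 36
By independence, var(U) = (-1)²var(Z_1) + (-3)²var(Z_2)
= (-1)²·36 + (-3)²·36 = 360
SD(U) = √360 ≈ 18.974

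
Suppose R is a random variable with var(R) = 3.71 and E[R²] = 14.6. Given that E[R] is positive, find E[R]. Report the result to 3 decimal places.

3.300

(E[R])² = E[R²] − var(R) = 14.6 − 3.71 = 10.89
E[R] = √10.89 = 3.3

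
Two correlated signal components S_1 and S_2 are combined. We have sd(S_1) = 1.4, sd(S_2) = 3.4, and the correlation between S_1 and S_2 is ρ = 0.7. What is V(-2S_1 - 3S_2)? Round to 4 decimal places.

V(S_1) = (1.4)² = 1.96;  V(S_2) = (3.4)² = 11.56
Cov(S_1,S_2) = ρ·sd(S_1)·sd(S_2) = 0.7·1.4·3.4 = 3.332
V(-2S_1 - 3S_2) = (-2)²·V(S_1) + (-3)²·V(S_2) + 2·(-2)·(-3)·Cov(S_1,S_2)
= 4·1.96 + 9·11.56 + 12·3.332 = 151.864

151.8640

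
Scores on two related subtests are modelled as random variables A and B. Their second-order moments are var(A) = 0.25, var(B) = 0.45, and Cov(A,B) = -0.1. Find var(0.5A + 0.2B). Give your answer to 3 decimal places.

var(0.5A + 0.2B) = (0.5)²·var(A) + (0.2)²·var(B) + 2·(0.5)·(0.2)·Cov(A,B)
= 0.25·0.25 + 0.04·0.45 + 0.2·-0.1 = 0.0605

0.061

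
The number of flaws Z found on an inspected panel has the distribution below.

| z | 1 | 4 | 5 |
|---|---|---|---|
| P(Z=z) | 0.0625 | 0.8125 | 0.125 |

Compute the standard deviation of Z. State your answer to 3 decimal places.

E[Z] = (1)(0.0625) + (4)(0.8125) + (5)(0.125) = 3.9375
E[Z²] = (1)²(0.0625) + (4)²(0.8125) + (5)²(0.125) = 16.1875
var(Z) = E[Z²] − (E[Z])² = 16.1875 − (3.9375)² = 0.68359375
σ(Z) = √0.68359375 ≈ 0.827

0.827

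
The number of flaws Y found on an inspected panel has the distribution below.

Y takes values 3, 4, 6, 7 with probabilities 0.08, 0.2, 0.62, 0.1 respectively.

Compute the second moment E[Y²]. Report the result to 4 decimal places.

31.1400

E[Y²] = (3)²(0.08) + (4)²(0.2) + (6)²(0.62) + (7)²(0.1) = 31.14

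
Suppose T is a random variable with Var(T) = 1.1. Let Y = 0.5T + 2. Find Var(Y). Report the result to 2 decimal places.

0.28

Var(0.5T + 2) = (0.5)²·Var(T) = 0.25·1.1 = 0.275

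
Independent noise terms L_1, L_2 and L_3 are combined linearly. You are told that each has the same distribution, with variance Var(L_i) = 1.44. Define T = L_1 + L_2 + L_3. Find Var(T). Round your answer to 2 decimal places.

4.32

By independence, Var(T) = (1)²Var(L_1) + (1)²Var(L_2) + (1)²Var(L_3)
= (1)²·1.44 + (1)²·1.44 + (1)²·1.44 = 4.32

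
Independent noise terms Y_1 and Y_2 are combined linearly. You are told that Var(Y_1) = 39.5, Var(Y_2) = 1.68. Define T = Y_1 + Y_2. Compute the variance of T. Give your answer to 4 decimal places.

41.1800

By independence, Var(T) = (1)²Var(Y_1) + (1)²Var(Y_2)
= (1)²·39.5 + (1)²·1.68 = 41.18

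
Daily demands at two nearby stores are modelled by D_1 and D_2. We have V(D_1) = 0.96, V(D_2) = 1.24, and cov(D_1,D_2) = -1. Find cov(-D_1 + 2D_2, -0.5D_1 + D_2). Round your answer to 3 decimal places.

cov(-D_1 + 2D_2, -0.5D_1 + D_2) = (-1)(-0.5)V(D_1) + (2)(1)V(D_2) + [(-1)(1) + (2)(-0.5)]cov(D_1,D_2)
= 0.5·0.96 + 2·1.24 + -2·-1 = 4.96

4.960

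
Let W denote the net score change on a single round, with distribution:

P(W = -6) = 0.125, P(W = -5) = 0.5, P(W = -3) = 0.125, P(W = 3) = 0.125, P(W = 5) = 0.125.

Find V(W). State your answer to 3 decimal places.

E[W] = (-6)(0.125) + (-5)(0.5) + (-3)(0.125) + (3)(0.125) + (5)(0.125) = -2.625
E[W²] = (-6)²(0.125) + (-5)²(0.5) + (-3)²(0.125) + (3)²(0.125) + (5)²(0.125) = 22.375
V(W) = E[W²] − (E[W])² = 22.375 − (-2.625)² = 15.484375

15.484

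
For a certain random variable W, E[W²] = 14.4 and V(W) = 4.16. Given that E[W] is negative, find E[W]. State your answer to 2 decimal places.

-3.20

(E[W])² = E[W²] − V(W) = 14.4 − 4.16 = 10.24
E[W] = −√10.24 = -3.2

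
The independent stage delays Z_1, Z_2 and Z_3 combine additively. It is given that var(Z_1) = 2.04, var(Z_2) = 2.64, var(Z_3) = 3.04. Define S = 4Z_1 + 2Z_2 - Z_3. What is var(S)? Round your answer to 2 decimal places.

46.24

By independence, var(S) = (4)²var(Z_1) + (2)²var(Z_2) + (-1)²var(Z_3)
= (4)²·2.04 + (2)²·2.64 + (-1)²·3.04 = 46.24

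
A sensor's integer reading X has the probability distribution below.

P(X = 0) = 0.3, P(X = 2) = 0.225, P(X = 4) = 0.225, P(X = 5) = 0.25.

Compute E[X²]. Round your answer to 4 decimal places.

10.7500

E[X²] = (0)²(0.3) + (2)²(0.225) + (4)²(0.225) + (5)²(0.25) = 10.75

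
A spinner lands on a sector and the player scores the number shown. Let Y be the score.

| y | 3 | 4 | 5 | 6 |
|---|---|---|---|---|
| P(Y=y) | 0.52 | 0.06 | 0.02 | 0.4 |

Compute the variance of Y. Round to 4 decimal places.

2.0500

E[Y] = (3)(0.52) + (4)(0.06) + (5)(0.02) + (6)(0.4) = 4.3
E[Y²] = (3)²(0.52) + (4)²(0.06) + (5)²(0.02) + (6)²(0.4) = 20.54
Var(Y) = E[Y²] − (E[Y])² = 20.54 − (4.3)² = 2.05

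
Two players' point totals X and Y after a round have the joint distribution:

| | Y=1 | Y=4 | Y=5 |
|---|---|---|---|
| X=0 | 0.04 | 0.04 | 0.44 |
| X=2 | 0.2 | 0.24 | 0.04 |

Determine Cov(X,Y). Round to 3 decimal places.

-0.890

E[X] = 0.96,  E[Y] = 3.76
E[XY] = 2.72
Cov(X,Y) = E[XY] − E[X]E[Y] = 2.72 − (0.96)(3.76) = -0.8896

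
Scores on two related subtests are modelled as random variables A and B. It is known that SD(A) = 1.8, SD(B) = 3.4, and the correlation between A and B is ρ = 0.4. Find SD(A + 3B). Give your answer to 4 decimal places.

V(A) = (1.8)² = 3.24;  V(B) = (3.4)² = 11.56
Cov(A,B) = ρ·SD(A)·SD(B) = 0.4·1.8·3.4 = 2.448
V(A + 3B) = (1)²·V(A) + (3)²·V(B) + 2·(1)·(3)·Cov(A,B)
= 1·3.24 + 9·11.56 + 6·2.448 = 121.968
SD(A + 3B) = √121.968 ≈ 11.0439

11.0439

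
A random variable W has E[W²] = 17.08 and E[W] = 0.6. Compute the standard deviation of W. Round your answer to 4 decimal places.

4.0890

Var(W) = 17.08 − (0.6)² = 16.72
SD(W) = √16.72 ≈ 4.0890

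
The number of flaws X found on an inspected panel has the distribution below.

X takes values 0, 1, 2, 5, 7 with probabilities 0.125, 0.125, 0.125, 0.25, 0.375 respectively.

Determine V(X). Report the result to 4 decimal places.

E[X] = (0)(0.125) + (1)(0.125) + (2)(0.125) + (5)(0.25) + (7)(0.375) = 4.25
E[X²] = (0)²(0.125) + (1)²(0.125) + (2)²(0.125) + (5)²(0.25) + (7)²(0.375) = 25.25
V(X) = E[X²] − (E[X])² = 25.25 − (4.25)² = 7.1875

7.1875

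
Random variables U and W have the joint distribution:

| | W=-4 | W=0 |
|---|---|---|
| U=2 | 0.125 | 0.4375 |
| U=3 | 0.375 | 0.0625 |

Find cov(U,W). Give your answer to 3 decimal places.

-0.625

E[U] = 2.4375,  E[W] = -2
E[UW] = -5.5
cov(U,W) = E[UW] − E[U]E[W] = -5.5 − (2.4375)(-2) = -0.625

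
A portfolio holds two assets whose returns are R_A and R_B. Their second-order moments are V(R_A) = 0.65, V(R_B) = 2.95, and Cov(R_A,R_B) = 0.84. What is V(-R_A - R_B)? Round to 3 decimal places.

5.280

V(-R_A - R_B) = (-1)²·V(R_A) + (-1)²·V(R_B) + 2·(-1)·(-1)·Cov(R_A,R_B)
= 1·0.65 + 1·2.95 + 2·0.84 = 5.28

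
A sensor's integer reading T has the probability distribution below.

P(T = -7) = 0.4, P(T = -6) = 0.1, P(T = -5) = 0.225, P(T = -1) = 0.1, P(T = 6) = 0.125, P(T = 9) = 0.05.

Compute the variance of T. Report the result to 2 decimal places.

E[T] = (-7)(0.4) + (-6)(0.1) + (-5)(0.225) + (-1)(0.1) + (6)(0.125) + (9)(0.05) = -3.425
E[T²] = (-7)²(0.4) + (-6)²(0.1) + (-5)²(0.225) + (-1)²(0.1) + (6)²(0.125) + (9)²(0.05) = 37.475
var(T) = E[T²] − (E[T])² = 37.475 − (-3.425)² = 25.744375

25.74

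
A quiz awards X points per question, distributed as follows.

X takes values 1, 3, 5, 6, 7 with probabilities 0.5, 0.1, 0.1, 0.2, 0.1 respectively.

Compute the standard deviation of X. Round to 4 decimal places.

2.4000

E[X] = (1)(0.5) + (3)(0.1) + (5)(0.1) + (6)(0.2) + (7)(0.1) = 3.2
E[X²] = (1)²(0.5) + (3)²(0.1) + (5)²(0.1) + (6)²(0.2) + (7)²(0.1) = 16
Var(X) = E[X²] − (E[X])² = 16 − (3.2)² = 5.76
σ(X) = √5.76 ≈ 2.4000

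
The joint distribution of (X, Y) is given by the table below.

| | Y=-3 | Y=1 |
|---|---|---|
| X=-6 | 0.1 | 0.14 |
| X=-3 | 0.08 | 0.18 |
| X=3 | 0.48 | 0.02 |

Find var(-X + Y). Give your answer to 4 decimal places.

27.1536

E[X] = -0.72,  E[Y] = -1.64,  E[XY] = -3.12
var(X) = 15.48 − (-0.72)² = 14.9616;  var(Y) = 6.28 − (-1.64)² = 3.5904
Cov(X,Y) = -3.12 − (-0.72)(-1.64) = -4.3008
var(-X + Y) = (-1)²·14.9616 + (1)²·3.5904 + 2·(-1)·(1)·-4.3008 = 27.1536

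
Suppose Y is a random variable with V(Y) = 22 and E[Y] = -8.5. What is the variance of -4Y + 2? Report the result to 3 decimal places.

V(-4Y + 2) = (-4)²·V(Y) = 16·22 = 352

352.000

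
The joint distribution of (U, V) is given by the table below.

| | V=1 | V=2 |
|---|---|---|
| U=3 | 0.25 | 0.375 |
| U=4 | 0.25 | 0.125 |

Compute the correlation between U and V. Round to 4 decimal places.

-0.2582

E[U] = 3.375,  E[V] = 1.5
E[UV] = 5
cov(U,V) = E[UV] − E[U]E[V] = 5 − (3.375)(1.5) = -0.0625
Var(U) = 0.234375,  Var(V) = 0.25
ρ = -0.0625 / √(0.234375·0.25) ≈ -0.2582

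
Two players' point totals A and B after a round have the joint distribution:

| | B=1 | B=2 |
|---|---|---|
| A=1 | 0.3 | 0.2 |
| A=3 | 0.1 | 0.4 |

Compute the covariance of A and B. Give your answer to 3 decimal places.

E[A] = 2,  E[B] = 1.6
E[AB] = 3.4
Cov(A,B) = E[AB] − E[A]E[B] = 3.4 − (2)(1.6) = 0.2

0.200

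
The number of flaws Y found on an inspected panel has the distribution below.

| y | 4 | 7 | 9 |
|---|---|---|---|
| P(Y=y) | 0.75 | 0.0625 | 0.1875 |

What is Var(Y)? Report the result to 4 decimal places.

3.9844

E[Y] = (4)(0.75) + (7)(0.0625) + (9)(0.1875) = 5.125
E[Y²] = (4)²(0.75) + (7)²(0.0625) + (9)²(0.1875) = 30.25
Var(Y) = E[Y²] − (E[Y])² = 30.25 − (5.125)² = 3.984375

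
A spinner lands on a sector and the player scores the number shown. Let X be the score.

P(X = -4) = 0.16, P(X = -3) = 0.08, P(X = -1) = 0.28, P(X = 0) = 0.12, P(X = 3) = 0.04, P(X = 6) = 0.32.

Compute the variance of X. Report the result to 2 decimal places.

14.67

E[X] = (-4)(0.16) + (-3)(0.08) + (-1)(0.28) + (0)(0.12) + (3)(0.04) + (6)(0.32) = 0.88
E[X²] = (-4)²(0.16) + (-3)²(0.08) + (-1)²(0.28) + (0)²(0.12) + (3)²(0.04) + (6)²(0.32) = 15.44
var(X) = E[X²] − (E[X])² = 15.44 − (0.88)² = 14.6656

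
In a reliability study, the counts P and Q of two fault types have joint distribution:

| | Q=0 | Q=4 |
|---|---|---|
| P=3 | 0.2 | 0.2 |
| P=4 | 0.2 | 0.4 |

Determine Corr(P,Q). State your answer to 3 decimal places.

0.167

E[P] = 3.6,  E[Q] = 2.4
E[PQ] = 8.8
cov(P,Q) = E[PQ] − E[P]E[Q] = 8.8 − (3.6)(2.4) = 0.16
var(P) = 0.24,  var(Q) = 3.84
ρ = 0.16 / √(0.24·3.84) ≈ 0.167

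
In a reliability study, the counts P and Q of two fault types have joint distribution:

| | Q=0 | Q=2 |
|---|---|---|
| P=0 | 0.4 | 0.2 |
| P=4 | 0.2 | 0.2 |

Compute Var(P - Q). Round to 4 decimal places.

4.1600

E[P] = 1.6,  E[Q] = 0.8,  E[PQ] = 1.6
Var(P) = 6.4 − (1.6)² = 3.84;  Var(Q) = 1.6 − (0.8)² = 0.96
Cov(P,Q) = 1.6 − (1.6)(0.8) = 0.32
Var(P - Q) = (1)²·3.84 + (-1)²·0.96 + 2·(1)·(-1)·0.32 = 4.16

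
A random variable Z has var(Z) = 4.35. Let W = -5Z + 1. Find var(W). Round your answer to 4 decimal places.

108.7500

var(-5Z + 1) = (-5)²·var(Z) = 25·4.35 = 108.75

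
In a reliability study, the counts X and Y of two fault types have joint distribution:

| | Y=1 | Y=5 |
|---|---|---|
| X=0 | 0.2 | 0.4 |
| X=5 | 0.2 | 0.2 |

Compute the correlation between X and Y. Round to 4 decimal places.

E[X] = 2,  E[Y] = 3.4
E[XY] = 6
Cov(X,Y) = E[XY] − E[X]E[Y] = 6 − (2)(3.4) = -0.8
Var(X) = 6,  Var(Y) = 3.84
ρ = -0.8 / √(6·3.84) ≈ -0.1667

-0.1667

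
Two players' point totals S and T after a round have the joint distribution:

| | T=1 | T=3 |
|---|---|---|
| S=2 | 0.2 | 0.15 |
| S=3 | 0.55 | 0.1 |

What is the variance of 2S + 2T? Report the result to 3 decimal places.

E[S] = 2.65,  E[T] = 1.5,  E[ST] = 3.85
Var(S) = 7.25 − (2.65)² = 0.2275;  Var(T) = 3 − (1.5)² = 0.75
cov(S,T) = 3.85 − (2.65)(1.5) = -0.125
Var(2S + 2T) = (2)²·0.2275 + (2)²·0.75 + 2·(2)·(2)·-0.125 = 2.91

2.910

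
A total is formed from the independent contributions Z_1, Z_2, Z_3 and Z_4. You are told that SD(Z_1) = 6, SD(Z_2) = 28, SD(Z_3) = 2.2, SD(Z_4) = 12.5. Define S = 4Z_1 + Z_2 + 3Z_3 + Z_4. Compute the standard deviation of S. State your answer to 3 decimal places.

Var(Z_1) = 36, Var(Z_2) = 784, Var(Z_3) = 4.84, Var(Z_4) = 156.25
By independence, Var(S) = (4)²Var(Z_1) + (1)²Var(Z_2) + (3)²Var(Z_3) + (1)²Var(Z_4)
= (4)²·36 + (1)²·784 + (3)²·4.84 + (1)²·156.25 = 1559.81
SD(S) = √1559.81 ≈ 39.494

39.494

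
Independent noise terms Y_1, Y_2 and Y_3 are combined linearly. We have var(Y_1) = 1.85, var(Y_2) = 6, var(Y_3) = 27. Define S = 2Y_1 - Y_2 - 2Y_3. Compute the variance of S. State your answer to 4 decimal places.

121.4000

By independence, var(S) = (2)²var(Y_1) + (-1)²var(Y_2) + (-2)²var(Y_3)
= (2)²·1.85 + (-1)²·6 + (-2)²·27 = 121.4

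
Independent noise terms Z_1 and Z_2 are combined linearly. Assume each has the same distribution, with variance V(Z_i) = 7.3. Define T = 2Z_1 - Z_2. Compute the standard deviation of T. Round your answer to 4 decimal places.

By independence, V(T) = (2)²V(Z_1) + (-1)²V(Z_2)
= (2)²·7.3 + (-1)²·7.3 = 36.5
SD(T) = √36.5 ≈ 6.0415

6.0415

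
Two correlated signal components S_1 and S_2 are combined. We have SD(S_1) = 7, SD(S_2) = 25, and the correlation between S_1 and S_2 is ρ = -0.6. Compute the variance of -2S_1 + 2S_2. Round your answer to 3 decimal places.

Var(S_1) = (7)² = 49;  Var(S_2) = (25)² = 625
Cov(S_1,S_2) = ρ·SD(S_1)·SD(S_2) = -0.6·7·25 = -105
Var(-2S_1 + 2S_2) = (-2)²·Var(S_1) + (2)²·Var(S_2) + 2·(-2)·(2)·Cov(S_1,S_2)
= 4·49 + 4·625 + -8·-105 = 3536

3536.000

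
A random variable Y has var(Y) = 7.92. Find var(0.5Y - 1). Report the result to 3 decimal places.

1.980

var(0.5Y - 1) = (0.5)²·var(Y) = 0.25·7.92 = 1.98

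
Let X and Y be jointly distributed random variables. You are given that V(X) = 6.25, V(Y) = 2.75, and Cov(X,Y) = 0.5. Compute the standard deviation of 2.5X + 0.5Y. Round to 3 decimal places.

6.403

V(2.5X + 0.5Y) = (2.5)²·V(X) + (0.5)²·V(Y) + 2·(2.5)·(0.5)·Cov(X,Y)
= 6.25·6.25 + 0.25·2.75 + 2.5·0.5 = 41
SD(2.5X + 0.5Y) = √41 ≈ 6.403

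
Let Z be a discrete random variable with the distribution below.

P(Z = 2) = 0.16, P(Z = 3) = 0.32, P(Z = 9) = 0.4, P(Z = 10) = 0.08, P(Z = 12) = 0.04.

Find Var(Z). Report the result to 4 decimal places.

11.7344

E[Z] = (2)(0.16) + (3)(0.32) + (9)(0.4) + (10)(0.08) + (12)(0.04) = 6.16
E[Z²] = (2)²(0.16) + (3)²(0.32) + (9)²(0.4) + (10)²(0.08) + (12)²(0.04) = 49.68
Var(Z) = E[Z²] − (E[Z])² = 49.68 − (6.16)² = 11.7344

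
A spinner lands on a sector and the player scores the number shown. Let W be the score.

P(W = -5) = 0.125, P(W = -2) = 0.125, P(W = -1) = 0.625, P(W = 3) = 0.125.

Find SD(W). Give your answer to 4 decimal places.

E[W] = (-5)(0.125) + (-2)(0.125) + (-1)(0.625) + (3)(0.125) = -1.125
E[W²] = (-5)²(0.125) + (-2)²(0.125) + (-1)²(0.625) + (3)²(0.125) = 5.375
V(W) = E[W²] − (E[W])² = 5.375 − (-1.125)² = 4.109375
SD(W) = √4.109375 ≈ 2.0272

2.0272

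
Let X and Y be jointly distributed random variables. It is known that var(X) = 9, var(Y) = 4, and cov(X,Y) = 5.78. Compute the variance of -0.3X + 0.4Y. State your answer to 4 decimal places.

var(-0.3X + 0.4Y) = (-0.3)²·var(X) + (0.4)²·var(Y) + 2·(-0.3)·(0.4)·cov(X,Y)
= 0.09·9 + 0.16·4 + -0.24·5.78 = 0.0628

0.0628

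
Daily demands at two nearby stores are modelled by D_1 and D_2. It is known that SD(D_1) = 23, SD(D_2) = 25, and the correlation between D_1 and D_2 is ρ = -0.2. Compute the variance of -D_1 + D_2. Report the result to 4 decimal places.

1384.0000

Var(D_1) = (23)² = 529;  Var(D_2) = (25)² = 625
cov(D_1,D_2) = ρ·SD(D_1)·SD(D_2) = -0.2·23·25 = -115
Var(-D_1 + D_2) = (-1)²·Var(D_1) + (1)²·Var(D_2) + 2·(-1)·(1)·cov(D_1,D_2)
= 1·529 + 1·625 + -2·-115 = 1384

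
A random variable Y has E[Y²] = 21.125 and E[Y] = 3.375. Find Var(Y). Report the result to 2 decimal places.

Var(Y) = 21.125 − (3.375)² = 9.734375

9.73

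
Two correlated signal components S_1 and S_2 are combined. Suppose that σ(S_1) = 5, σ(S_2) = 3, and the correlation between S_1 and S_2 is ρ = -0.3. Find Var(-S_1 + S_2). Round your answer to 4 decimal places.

Var(S_1) = (5)² = 25;  Var(S_2) = (3)² = 9
cov(S_1,S_2) = ρ·σ(S_1)·σ(S_2) = -0.3·5·3 = -4.5
Var(-S_1 + S_2) = (-1)²·Var(S_1) + (1)²·Var(S_2) + 2·(-1)·(1)·cov(S_1,S_2)
= 1·25 + 1·9 + -2·-4.5 = 43

43.0000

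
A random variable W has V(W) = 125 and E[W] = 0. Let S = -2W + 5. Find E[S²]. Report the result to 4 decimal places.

E[-2W + 5] = -2·0 + 5 = 5
V(-2W + 5) = (-2)²·125 = 500
E[S²] = V(S) + (E[S])² = 500 + (5)² = 525

525.0000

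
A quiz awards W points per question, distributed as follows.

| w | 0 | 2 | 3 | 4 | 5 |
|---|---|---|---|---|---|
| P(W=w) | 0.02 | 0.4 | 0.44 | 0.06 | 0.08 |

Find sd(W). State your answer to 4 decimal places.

E[W] = (0)(0.02) + (2)(0.4) + (3)(0.44) + (4)(0.06) + (5)(0.08) = 2.76
E[W²] = (0)²(0.02) + (2)²(0.4) + (3)²(0.44) + (4)²(0.06) + (5)²(0.08) = 8.52
Var(W) = E[W²] − (E[W])² = 8.52 − (2.76)² = 0.9024
sd(W) = √0.9024 ≈ 0.9499

0.9499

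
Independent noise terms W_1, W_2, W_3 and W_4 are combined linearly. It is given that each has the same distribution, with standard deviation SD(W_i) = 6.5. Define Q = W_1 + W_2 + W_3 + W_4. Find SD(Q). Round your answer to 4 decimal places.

13.0000

V(W_i) = (6.5)² = 42.25
By independence, V(Q) = (1)²V(W_1) + (1)²V(W_2) + (1)²V(W_3) + (1)²V(W_4)
= (1)²·42.25 + (1)²·42.25 + (1)²·42.25 + (1)²·42.25 = 169
SD(Q) = √169 ≈ 13.0000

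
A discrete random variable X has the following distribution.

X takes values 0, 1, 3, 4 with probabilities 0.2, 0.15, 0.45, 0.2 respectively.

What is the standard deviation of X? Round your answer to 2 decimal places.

1.45

E[X] = (0)(0.2) + (1)(0.15) + (3)(0.45) + (4)(0.2) = 2.3
E[X²] = (0)²(0.2) + (1)²(0.15) + (3)²(0.45) + (4)²(0.2) = 7.4
V(X) = E[X²] − (E[X])² = 7.4 − (2.3)² = 2.11
SD(X) = √2.11 ≈ 1.45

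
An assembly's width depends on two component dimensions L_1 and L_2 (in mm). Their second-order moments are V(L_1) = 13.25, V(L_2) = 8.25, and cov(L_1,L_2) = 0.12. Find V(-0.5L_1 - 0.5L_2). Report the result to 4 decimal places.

V(-0.5L_1 - 0.5L_2) = (-0.5)²·V(L_1) + (-0.5)²·V(L_2) + 2·(-0.5)·(-0.5)·cov(L_1,L_2)
= 0.25·13.25 + 0.25·8.25 + 0.5·0.12 = 5.435

5.4350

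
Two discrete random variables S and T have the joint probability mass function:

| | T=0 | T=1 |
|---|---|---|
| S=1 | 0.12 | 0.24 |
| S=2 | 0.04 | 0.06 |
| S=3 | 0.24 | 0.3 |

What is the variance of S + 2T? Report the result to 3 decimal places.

E[S] = 2.18,  E[T] = 0.6,  E[ST] = 1.26
Var(S) = 5.62 − (2.18)² = 0.8676;  Var(T) = 0.6 − (0.6)² = 0.24
Cov(S,T) = 1.26 − (2.18)(0.6) = -0.048
Var(S + 2T) = (1)²·0.8676 + (2)²·0.24 + 2·(1)·(2)·-0.048 = 1.6356

1.636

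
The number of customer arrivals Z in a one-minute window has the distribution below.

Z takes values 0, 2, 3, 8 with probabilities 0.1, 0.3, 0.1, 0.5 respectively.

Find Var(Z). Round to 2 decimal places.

E[Z] = (0)(0.1) + (2)(0.3) + (3)(0.1) + (8)(0.5) = 4.9
E[Z²] = (0)²(0.1) + (2)²(0.3) + (3)²(0.1) + (8)²(0.5) = 34.1
Var(Z) = E[Z²] − (E[Z])² = 34.1 − (4.9)² = 10.09

10.09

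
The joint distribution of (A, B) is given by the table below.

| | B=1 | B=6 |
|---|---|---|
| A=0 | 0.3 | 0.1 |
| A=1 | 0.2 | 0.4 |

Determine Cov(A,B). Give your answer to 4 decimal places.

0.5000

E[A] = 0.6,  E[B] = 3.5
E[AB] = 2.6
Cov(A,B) = E[AB] − E[A]E[B] = 2.6 − (0.6)(3.5) = 0.5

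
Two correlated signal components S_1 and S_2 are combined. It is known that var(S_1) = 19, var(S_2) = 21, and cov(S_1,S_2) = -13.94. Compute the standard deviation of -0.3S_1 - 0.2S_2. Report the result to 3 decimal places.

var(-0.3S_1 - 0.2S_2) = (-0.3)²·var(S_1) + (-0.2)²·var(S_2) + 2·(-0.3)·(-0.2)·cov(S_1,S_2)
= 0.09·19 + 0.04·21 + 0.12·-13.94 = 0.8772
SD(-0.3S_1 - 0.2S_2) = √0.8772 ≈ 0.937

0.937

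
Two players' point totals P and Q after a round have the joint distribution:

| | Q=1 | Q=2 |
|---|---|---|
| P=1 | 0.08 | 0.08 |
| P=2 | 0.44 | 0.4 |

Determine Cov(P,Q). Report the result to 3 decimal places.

-0.003

E[P] = 1.84,  E[Q] = 1.48
E[PQ] = 2.72
Cov(P,Q) = E[PQ] − E[P]E[Q] = 2.72 − (1.84)(1.48) = -0.0032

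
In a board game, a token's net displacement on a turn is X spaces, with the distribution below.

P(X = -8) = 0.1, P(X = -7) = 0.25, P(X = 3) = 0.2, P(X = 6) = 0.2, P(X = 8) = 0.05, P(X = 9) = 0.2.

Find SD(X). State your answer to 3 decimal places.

6.704

E[X] = (-8)(0.1) + (-7)(0.25) + (3)(0.2) + (6)(0.2) + (8)(0.05) + (9)(0.2) = 1.45
E[X²] = (-8)²(0.1) + (-7)²(0.25) + (3)²(0.2) + (6)²(0.2) + (8)²(0.05) + (9)²(0.2) = 47.05
Var(X) = E[X²] − (E[X])² = 47.05 − (1.45)² = 44.9475
SD(X) = √44.9475 ≈ 6.704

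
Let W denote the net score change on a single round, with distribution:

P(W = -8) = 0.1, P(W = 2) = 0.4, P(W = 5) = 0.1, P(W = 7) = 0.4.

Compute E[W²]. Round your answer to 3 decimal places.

E[W²] = (-8)²(0.1) + (2)²(0.4) + (5)²(0.1) + (7)²(0.4) = 30.1

30.100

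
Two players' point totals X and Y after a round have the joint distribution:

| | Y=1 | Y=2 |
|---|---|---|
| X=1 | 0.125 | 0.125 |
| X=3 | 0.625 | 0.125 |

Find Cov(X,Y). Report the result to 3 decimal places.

-0.125

E[X] = 2.5,  E[Y] = 1.25
E[XY] = 3
Cov(X,Y) = E[XY] − E[X]E[Y] = 3 − (2.5)(1.25) = -0.125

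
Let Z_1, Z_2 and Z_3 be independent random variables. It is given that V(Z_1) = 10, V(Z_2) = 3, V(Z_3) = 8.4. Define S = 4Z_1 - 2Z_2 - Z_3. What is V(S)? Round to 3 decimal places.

180.400

By independence, V(S) = (4)²V(Z_1) + (-2)²V(Z_2) + (-1)²V(Z_3)
= (4)²·10 + (-2)²·3 + (-1)²·8.4 = 180.4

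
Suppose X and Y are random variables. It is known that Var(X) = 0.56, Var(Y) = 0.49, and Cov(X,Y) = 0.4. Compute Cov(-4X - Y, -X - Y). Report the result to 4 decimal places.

4.7300

Cov(-4X - Y, -X - Y) = (-4)(-1)Var(X) + (-1)(-1)Var(Y) + [(-4)(-1) + (-1)(-1)]Cov(X,Y)
= 4·0.56 + 1·0.49 + 5·0.4 = 4.73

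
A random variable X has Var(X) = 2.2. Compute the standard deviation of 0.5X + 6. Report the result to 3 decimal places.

Var(0.5X + 6) = (0.5)²·2.2 = 0.55
SD(0.5X + 6) = √0.55 ≈ 0.742

0.742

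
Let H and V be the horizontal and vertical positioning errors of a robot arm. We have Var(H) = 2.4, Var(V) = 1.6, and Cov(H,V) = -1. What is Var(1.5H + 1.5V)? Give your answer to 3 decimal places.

4.500

Var(1.5H + 1.5V) = (1.5)²·Var(H) + (1.5)²·Var(V) + 2·(1.5)·(1.5)·Cov(H,V)
= 2.25·2.4 + 2.25·1.6 + 4.5·-1 = 4.5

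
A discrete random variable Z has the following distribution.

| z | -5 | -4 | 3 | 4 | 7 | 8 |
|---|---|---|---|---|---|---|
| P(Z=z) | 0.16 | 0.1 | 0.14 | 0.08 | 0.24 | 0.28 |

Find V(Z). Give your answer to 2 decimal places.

25.85

E[Z] = (-5)(0.16) + (-4)(0.1) + (3)(0.14) + (4)(0.08) + (7)(0.24) + (8)(0.28) = 3.46
E[Z²] = (-5)²(0.16) + (-4)²(0.1) + (3)²(0.14) + (4)²(0.08) + (7)²(0.24) + (8)²(0.28) = 37.82
V(Z) = E[Z²] − (E[Z])² = 37.82 − (3.46)² = 25.8484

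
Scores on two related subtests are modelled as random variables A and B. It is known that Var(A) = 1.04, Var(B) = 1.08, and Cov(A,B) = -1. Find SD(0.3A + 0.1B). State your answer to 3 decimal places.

0.211

Var(0.3A + 0.1B) = (0.3)²·Var(A) + (0.1)²·Var(B) + 2·(0.3)·(0.1)·Cov(A,B)
= 0.09·1.04 + 0.01·1.08 + 0.06·-1 = 0.0444
SD(0.3A + 0.1B) = √0.0444 ≈ 0.211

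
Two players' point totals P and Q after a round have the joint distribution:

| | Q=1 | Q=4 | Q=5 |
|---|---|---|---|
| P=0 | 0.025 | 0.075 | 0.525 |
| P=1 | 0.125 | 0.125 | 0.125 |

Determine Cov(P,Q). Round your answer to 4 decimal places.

E[P] = 0.375,  E[Q] = 4.2
E[PQ] = 1.25
Cov(P,Q) = E[PQ] − E[P]E[Q] = 1.25 − (0.375)(4.2) = -0.325

-0.3250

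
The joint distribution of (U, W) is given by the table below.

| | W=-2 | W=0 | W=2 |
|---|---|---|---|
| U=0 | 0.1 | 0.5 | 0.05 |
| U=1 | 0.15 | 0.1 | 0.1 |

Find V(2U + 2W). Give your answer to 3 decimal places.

6.910

E[U] = 0.35,  E[W] = -0.2,  E[UW] = -0.1
V(U) = 0.35 − (0.35)² = 0.2275;  V(W) = 1.6 − (-0.2)² = 1.56
cov(U,W) = -0.1 − (0.35)(-0.2) = -0.03
V(2U + 2W) = (2)²·0.2275 + (2)²·1.56 + 2·(2)·(2)·-0.03 = 6.91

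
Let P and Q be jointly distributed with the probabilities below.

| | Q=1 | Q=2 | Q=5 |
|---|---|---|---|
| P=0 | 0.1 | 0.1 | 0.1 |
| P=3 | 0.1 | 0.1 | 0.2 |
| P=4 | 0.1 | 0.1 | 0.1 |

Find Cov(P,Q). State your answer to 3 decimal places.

E[P] = 2.4,  E[Q] = 2.9
E[PQ] = 7.1
Cov(P,Q) = E[PQ] − E[P]E[Q] = 7.1 − (2.4)(2.9) = 0.14

0.140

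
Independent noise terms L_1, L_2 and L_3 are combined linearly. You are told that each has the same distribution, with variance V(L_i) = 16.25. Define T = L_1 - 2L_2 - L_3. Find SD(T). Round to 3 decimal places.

9.874

By independence, V(T) = (1)²V(L_1) + (-2)²V(L_2) + (-1)²V(L_3)
= (1)²·16.25 + (-2)²·16.25 + (-1)²·16.25 = 97.5
SD(T) = √97.5 ≈ 9.874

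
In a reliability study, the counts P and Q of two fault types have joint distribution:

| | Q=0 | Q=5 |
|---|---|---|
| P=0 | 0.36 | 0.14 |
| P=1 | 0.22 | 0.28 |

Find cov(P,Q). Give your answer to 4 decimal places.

E[P] = 0.5,  E[Q] = 2.1
E[PQ] = 1.4
cov(P,Q) = E[PQ] − E[P]E[Q] = 1.4 − (0.5)(2.1) = 0.35

0.3500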